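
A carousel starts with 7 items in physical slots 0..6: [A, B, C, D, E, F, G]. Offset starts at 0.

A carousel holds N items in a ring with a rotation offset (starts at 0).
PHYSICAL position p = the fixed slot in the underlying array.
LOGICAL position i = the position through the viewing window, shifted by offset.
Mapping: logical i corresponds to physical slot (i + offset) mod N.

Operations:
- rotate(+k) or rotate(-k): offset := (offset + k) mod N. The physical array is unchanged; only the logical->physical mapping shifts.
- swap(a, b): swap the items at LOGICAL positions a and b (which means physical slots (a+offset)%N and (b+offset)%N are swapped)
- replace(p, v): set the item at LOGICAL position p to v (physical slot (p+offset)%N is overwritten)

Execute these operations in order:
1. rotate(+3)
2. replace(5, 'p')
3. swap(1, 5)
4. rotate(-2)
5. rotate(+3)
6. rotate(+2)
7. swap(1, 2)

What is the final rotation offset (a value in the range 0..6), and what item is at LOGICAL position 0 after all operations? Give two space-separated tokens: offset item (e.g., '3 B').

After op 1 (rotate(+3)): offset=3, physical=[A,B,C,D,E,F,G], logical=[D,E,F,G,A,B,C]
After op 2 (replace(5, 'p')): offset=3, physical=[A,p,C,D,E,F,G], logical=[D,E,F,G,A,p,C]
After op 3 (swap(1, 5)): offset=3, physical=[A,E,C,D,p,F,G], logical=[D,p,F,G,A,E,C]
After op 4 (rotate(-2)): offset=1, physical=[A,E,C,D,p,F,G], logical=[E,C,D,p,F,G,A]
After op 5 (rotate(+3)): offset=4, physical=[A,E,C,D,p,F,G], logical=[p,F,G,A,E,C,D]
After op 6 (rotate(+2)): offset=6, physical=[A,E,C,D,p,F,G], logical=[G,A,E,C,D,p,F]
After op 7 (swap(1, 2)): offset=6, physical=[E,A,C,D,p,F,G], logical=[G,E,A,C,D,p,F]

Answer: 6 G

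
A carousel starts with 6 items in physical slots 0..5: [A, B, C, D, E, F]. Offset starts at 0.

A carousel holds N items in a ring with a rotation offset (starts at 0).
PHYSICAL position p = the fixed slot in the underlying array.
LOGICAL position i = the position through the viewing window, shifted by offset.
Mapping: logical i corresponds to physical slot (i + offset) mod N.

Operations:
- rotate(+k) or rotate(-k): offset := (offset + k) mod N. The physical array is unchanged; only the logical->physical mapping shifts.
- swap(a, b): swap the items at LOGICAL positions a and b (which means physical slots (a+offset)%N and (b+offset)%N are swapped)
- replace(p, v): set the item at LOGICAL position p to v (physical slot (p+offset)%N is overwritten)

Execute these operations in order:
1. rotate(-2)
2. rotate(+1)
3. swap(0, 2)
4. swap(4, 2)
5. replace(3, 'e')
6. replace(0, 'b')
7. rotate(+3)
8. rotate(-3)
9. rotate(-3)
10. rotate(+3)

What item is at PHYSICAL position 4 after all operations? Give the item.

After op 1 (rotate(-2)): offset=4, physical=[A,B,C,D,E,F], logical=[E,F,A,B,C,D]
After op 2 (rotate(+1)): offset=5, physical=[A,B,C,D,E,F], logical=[F,A,B,C,D,E]
After op 3 (swap(0, 2)): offset=5, physical=[A,F,C,D,E,B], logical=[B,A,F,C,D,E]
After op 4 (swap(4, 2)): offset=5, physical=[A,D,C,F,E,B], logical=[B,A,D,C,F,E]
After op 5 (replace(3, 'e')): offset=5, physical=[A,D,e,F,E,B], logical=[B,A,D,e,F,E]
After op 6 (replace(0, 'b')): offset=5, physical=[A,D,e,F,E,b], logical=[b,A,D,e,F,E]
After op 7 (rotate(+3)): offset=2, physical=[A,D,e,F,E,b], logical=[e,F,E,b,A,D]
After op 8 (rotate(-3)): offset=5, physical=[A,D,e,F,E,b], logical=[b,A,D,e,F,E]
After op 9 (rotate(-3)): offset=2, physical=[A,D,e,F,E,b], logical=[e,F,E,b,A,D]
After op 10 (rotate(+3)): offset=5, physical=[A,D,e,F,E,b], logical=[b,A,D,e,F,E]

Answer: E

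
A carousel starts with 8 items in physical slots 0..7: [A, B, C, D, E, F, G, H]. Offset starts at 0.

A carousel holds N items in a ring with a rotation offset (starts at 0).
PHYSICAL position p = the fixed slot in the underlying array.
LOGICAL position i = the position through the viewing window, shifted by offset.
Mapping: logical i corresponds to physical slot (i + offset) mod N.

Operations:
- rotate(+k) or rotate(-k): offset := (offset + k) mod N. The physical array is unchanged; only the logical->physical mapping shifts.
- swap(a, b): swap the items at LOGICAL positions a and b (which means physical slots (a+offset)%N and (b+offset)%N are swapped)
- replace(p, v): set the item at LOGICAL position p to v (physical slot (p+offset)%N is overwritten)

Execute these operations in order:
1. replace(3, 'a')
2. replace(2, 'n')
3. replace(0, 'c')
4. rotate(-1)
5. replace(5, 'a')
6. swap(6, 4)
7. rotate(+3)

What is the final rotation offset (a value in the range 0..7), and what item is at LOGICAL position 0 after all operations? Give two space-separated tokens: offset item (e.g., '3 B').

After op 1 (replace(3, 'a')): offset=0, physical=[A,B,C,a,E,F,G,H], logical=[A,B,C,a,E,F,G,H]
After op 2 (replace(2, 'n')): offset=0, physical=[A,B,n,a,E,F,G,H], logical=[A,B,n,a,E,F,G,H]
After op 3 (replace(0, 'c')): offset=0, physical=[c,B,n,a,E,F,G,H], logical=[c,B,n,a,E,F,G,H]
After op 4 (rotate(-1)): offset=7, physical=[c,B,n,a,E,F,G,H], logical=[H,c,B,n,a,E,F,G]
After op 5 (replace(5, 'a')): offset=7, physical=[c,B,n,a,a,F,G,H], logical=[H,c,B,n,a,a,F,G]
After op 6 (swap(6, 4)): offset=7, physical=[c,B,n,F,a,a,G,H], logical=[H,c,B,n,F,a,a,G]
After op 7 (rotate(+3)): offset=2, physical=[c,B,n,F,a,a,G,H], logical=[n,F,a,a,G,H,c,B]

Answer: 2 n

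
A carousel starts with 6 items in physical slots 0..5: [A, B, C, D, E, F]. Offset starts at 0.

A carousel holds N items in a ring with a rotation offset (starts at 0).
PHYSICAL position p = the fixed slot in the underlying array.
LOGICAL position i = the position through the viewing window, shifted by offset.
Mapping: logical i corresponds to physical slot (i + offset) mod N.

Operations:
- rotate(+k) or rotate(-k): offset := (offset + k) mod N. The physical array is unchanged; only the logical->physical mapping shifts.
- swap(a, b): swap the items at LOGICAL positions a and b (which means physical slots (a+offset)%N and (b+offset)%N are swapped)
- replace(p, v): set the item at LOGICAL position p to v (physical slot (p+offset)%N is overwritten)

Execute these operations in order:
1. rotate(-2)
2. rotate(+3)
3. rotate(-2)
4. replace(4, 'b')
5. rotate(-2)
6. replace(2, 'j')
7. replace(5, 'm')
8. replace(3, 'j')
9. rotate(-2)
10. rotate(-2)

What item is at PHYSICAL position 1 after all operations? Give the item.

Answer: B

Derivation:
After op 1 (rotate(-2)): offset=4, physical=[A,B,C,D,E,F], logical=[E,F,A,B,C,D]
After op 2 (rotate(+3)): offset=1, physical=[A,B,C,D,E,F], logical=[B,C,D,E,F,A]
After op 3 (rotate(-2)): offset=5, physical=[A,B,C,D,E,F], logical=[F,A,B,C,D,E]
After op 4 (replace(4, 'b')): offset=5, physical=[A,B,C,b,E,F], logical=[F,A,B,C,b,E]
After op 5 (rotate(-2)): offset=3, physical=[A,B,C,b,E,F], logical=[b,E,F,A,B,C]
After op 6 (replace(2, 'j')): offset=3, physical=[A,B,C,b,E,j], logical=[b,E,j,A,B,C]
After op 7 (replace(5, 'm')): offset=3, physical=[A,B,m,b,E,j], logical=[b,E,j,A,B,m]
After op 8 (replace(3, 'j')): offset=3, physical=[j,B,m,b,E,j], logical=[b,E,j,j,B,m]
After op 9 (rotate(-2)): offset=1, physical=[j,B,m,b,E,j], logical=[B,m,b,E,j,j]
After op 10 (rotate(-2)): offset=5, physical=[j,B,m,b,E,j], logical=[j,j,B,m,b,E]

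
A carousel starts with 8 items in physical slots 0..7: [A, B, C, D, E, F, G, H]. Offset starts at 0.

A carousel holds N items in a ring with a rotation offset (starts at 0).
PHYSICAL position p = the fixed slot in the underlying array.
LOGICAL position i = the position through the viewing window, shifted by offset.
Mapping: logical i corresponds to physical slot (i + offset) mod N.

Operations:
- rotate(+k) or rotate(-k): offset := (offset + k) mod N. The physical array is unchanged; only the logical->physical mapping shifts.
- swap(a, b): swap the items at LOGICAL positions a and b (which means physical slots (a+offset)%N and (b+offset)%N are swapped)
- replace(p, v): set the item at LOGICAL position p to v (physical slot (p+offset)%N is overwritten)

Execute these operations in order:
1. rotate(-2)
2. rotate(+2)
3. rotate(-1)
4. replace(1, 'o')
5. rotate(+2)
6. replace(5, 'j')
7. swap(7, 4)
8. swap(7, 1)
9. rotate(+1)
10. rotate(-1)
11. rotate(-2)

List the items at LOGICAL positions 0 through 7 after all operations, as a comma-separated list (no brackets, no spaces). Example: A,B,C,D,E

Answer: H,C,B,F,D,E,o,j

Derivation:
After op 1 (rotate(-2)): offset=6, physical=[A,B,C,D,E,F,G,H], logical=[G,H,A,B,C,D,E,F]
After op 2 (rotate(+2)): offset=0, physical=[A,B,C,D,E,F,G,H], logical=[A,B,C,D,E,F,G,H]
After op 3 (rotate(-1)): offset=7, physical=[A,B,C,D,E,F,G,H], logical=[H,A,B,C,D,E,F,G]
After op 4 (replace(1, 'o')): offset=7, physical=[o,B,C,D,E,F,G,H], logical=[H,o,B,C,D,E,F,G]
After op 5 (rotate(+2)): offset=1, physical=[o,B,C,D,E,F,G,H], logical=[B,C,D,E,F,G,H,o]
After op 6 (replace(5, 'j')): offset=1, physical=[o,B,C,D,E,F,j,H], logical=[B,C,D,E,F,j,H,o]
After op 7 (swap(7, 4)): offset=1, physical=[F,B,C,D,E,o,j,H], logical=[B,C,D,E,o,j,H,F]
After op 8 (swap(7, 1)): offset=1, physical=[C,B,F,D,E,o,j,H], logical=[B,F,D,E,o,j,H,C]
After op 9 (rotate(+1)): offset=2, physical=[C,B,F,D,E,o,j,H], logical=[F,D,E,o,j,H,C,B]
After op 10 (rotate(-1)): offset=1, physical=[C,B,F,D,E,o,j,H], logical=[B,F,D,E,o,j,H,C]
After op 11 (rotate(-2)): offset=7, physical=[C,B,F,D,E,o,j,H], logical=[H,C,B,F,D,E,o,j]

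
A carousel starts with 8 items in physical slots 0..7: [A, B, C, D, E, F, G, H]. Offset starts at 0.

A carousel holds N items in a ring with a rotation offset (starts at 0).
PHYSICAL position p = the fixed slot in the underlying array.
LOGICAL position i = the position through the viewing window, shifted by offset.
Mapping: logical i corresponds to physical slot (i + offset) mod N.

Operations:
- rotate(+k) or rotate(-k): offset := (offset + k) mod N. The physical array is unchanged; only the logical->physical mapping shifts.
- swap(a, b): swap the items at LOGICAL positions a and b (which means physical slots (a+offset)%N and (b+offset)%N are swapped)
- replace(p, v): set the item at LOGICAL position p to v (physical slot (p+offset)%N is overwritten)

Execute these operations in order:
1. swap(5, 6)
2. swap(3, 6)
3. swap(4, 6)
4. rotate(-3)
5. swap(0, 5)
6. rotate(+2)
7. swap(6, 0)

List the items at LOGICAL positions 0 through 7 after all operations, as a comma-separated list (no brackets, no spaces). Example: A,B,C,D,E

After op 1 (swap(5, 6)): offset=0, physical=[A,B,C,D,E,G,F,H], logical=[A,B,C,D,E,G,F,H]
After op 2 (swap(3, 6)): offset=0, physical=[A,B,C,F,E,G,D,H], logical=[A,B,C,F,E,G,D,H]
After op 3 (swap(4, 6)): offset=0, physical=[A,B,C,F,D,G,E,H], logical=[A,B,C,F,D,G,E,H]
After op 4 (rotate(-3)): offset=5, physical=[A,B,C,F,D,G,E,H], logical=[G,E,H,A,B,C,F,D]
After op 5 (swap(0, 5)): offset=5, physical=[A,B,G,F,D,C,E,H], logical=[C,E,H,A,B,G,F,D]
After op 6 (rotate(+2)): offset=7, physical=[A,B,G,F,D,C,E,H], logical=[H,A,B,G,F,D,C,E]
After op 7 (swap(6, 0)): offset=7, physical=[A,B,G,F,D,H,E,C], logical=[C,A,B,G,F,D,H,E]

Answer: C,A,B,G,F,D,H,E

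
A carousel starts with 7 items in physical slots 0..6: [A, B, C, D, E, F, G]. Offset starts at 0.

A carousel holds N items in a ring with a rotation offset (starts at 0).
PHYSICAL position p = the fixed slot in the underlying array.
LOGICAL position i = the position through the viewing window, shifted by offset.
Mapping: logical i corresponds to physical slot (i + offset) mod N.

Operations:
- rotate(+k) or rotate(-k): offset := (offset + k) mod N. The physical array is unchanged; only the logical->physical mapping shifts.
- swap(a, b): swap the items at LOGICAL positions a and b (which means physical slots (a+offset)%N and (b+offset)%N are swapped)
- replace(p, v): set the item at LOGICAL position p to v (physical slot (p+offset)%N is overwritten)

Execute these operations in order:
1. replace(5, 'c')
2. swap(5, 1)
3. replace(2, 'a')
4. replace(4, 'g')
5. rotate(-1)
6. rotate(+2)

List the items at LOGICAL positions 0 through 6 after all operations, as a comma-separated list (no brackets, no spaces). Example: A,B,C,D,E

Answer: c,a,D,g,B,G,A

Derivation:
After op 1 (replace(5, 'c')): offset=0, physical=[A,B,C,D,E,c,G], logical=[A,B,C,D,E,c,G]
After op 2 (swap(5, 1)): offset=0, physical=[A,c,C,D,E,B,G], logical=[A,c,C,D,E,B,G]
After op 3 (replace(2, 'a')): offset=0, physical=[A,c,a,D,E,B,G], logical=[A,c,a,D,E,B,G]
After op 4 (replace(4, 'g')): offset=0, physical=[A,c,a,D,g,B,G], logical=[A,c,a,D,g,B,G]
After op 5 (rotate(-1)): offset=6, physical=[A,c,a,D,g,B,G], logical=[G,A,c,a,D,g,B]
After op 6 (rotate(+2)): offset=1, physical=[A,c,a,D,g,B,G], logical=[c,a,D,g,B,G,A]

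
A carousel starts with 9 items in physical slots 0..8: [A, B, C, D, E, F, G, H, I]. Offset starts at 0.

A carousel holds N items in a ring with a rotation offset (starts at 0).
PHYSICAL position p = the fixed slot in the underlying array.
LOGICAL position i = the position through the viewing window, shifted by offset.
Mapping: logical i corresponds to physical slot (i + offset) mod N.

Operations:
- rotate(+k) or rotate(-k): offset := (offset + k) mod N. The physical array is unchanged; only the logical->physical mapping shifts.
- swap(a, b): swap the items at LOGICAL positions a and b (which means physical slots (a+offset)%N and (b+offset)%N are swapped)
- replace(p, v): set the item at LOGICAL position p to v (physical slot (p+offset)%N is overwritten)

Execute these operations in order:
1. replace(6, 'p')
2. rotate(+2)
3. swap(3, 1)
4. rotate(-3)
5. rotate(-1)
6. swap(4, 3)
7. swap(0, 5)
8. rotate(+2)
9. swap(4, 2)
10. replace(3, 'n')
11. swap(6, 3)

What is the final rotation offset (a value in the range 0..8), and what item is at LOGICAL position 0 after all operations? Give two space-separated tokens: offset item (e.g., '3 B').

After op 1 (replace(6, 'p')): offset=0, physical=[A,B,C,D,E,F,p,H,I], logical=[A,B,C,D,E,F,p,H,I]
After op 2 (rotate(+2)): offset=2, physical=[A,B,C,D,E,F,p,H,I], logical=[C,D,E,F,p,H,I,A,B]
After op 3 (swap(3, 1)): offset=2, physical=[A,B,C,F,E,D,p,H,I], logical=[C,F,E,D,p,H,I,A,B]
After op 4 (rotate(-3)): offset=8, physical=[A,B,C,F,E,D,p,H,I], logical=[I,A,B,C,F,E,D,p,H]
After op 5 (rotate(-1)): offset=7, physical=[A,B,C,F,E,D,p,H,I], logical=[H,I,A,B,C,F,E,D,p]
After op 6 (swap(4, 3)): offset=7, physical=[A,C,B,F,E,D,p,H,I], logical=[H,I,A,C,B,F,E,D,p]
After op 7 (swap(0, 5)): offset=7, physical=[A,C,B,H,E,D,p,F,I], logical=[F,I,A,C,B,H,E,D,p]
After op 8 (rotate(+2)): offset=0, physical=[A,C,B,H,E,D,p,F,I], logical=[A,C,B,H,E,D,p,F,I]
After op 9 (swap(4, 2)): offset=0, physical=[A,C,E,H,B,D,p,F,I], logical=[A,C,E,H,B,D,p,F,I]
After op 10 (replace(3, 'n')): offset=0, physical=[A,C,E,n,B,D,p,F,I], logical=[A,C,E,n,B,D,p,F,I]
After op 11 (swap(6, 3)): offset=0, physical=[A,C,E,p,B,D,n,F,I], logical=[A,C,E,p,B,D,n,F,I]

Answer: 0 A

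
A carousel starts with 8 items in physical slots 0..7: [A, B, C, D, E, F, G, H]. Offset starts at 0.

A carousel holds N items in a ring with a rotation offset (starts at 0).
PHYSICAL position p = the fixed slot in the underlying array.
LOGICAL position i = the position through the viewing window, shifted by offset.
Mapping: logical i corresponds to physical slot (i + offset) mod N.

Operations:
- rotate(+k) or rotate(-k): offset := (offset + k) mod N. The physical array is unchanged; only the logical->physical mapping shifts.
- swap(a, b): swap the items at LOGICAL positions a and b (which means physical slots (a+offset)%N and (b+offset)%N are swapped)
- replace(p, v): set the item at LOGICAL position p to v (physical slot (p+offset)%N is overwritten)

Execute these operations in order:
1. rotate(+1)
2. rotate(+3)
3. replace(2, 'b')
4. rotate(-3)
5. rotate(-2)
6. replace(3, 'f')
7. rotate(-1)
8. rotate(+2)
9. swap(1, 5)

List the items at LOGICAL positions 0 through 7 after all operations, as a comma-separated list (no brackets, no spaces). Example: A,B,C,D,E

Answer: A,F,f,D,E,B,b,H

Derivation:
After op 1 (rotate(+1)): offset=1, physical=[A,B,C,D,E,F,G,H], logical=[B,C,D,E,F,G,H,A]
After op 2 (rotate(+3)): offset=4, physical=[A,B,C,D,E,F,G,H], logical=[E,F,G,H,A,B,C,D]
After op 3 (replace(2, 'b')): offset=4, physical=[A,B,C,D,E,F,b,H], logical=[E,F,b,H,A,B,C,D]
After op 4 (rotate(-3)): offset=1, physical=[A,B,C,D,E,F,b,H], logical=[B,C,D,E,F,b,H,A]
After op 5 (rotate(-2)): offset=7, physical=[A,B,C,D,E,F,b,H], logical=[H,A,B,C,D,E,F,b]
After op 6 (replace(3, 'f')): offset=7, physical=[A,B,f,D,E,F,b,H], logical=[H,A,B,f,D,E,F,b]
After op 7 (rotate(-1)): offset=6, physical=[A,B,f,D,E,F,b,H], logical=[b,H,A,B,f,D,E,F]
After op 8 (rotate(+2)): offset=0, physical=[A,B,f,D,E,F,b,H], logical=[A,B,f,D,E,F,b,H]
After op 9 (swap(1, 5)): offset=0, physical=[A,F,f,D,E,B,b,H], logical=[A,F,f,D,E,B,b,H]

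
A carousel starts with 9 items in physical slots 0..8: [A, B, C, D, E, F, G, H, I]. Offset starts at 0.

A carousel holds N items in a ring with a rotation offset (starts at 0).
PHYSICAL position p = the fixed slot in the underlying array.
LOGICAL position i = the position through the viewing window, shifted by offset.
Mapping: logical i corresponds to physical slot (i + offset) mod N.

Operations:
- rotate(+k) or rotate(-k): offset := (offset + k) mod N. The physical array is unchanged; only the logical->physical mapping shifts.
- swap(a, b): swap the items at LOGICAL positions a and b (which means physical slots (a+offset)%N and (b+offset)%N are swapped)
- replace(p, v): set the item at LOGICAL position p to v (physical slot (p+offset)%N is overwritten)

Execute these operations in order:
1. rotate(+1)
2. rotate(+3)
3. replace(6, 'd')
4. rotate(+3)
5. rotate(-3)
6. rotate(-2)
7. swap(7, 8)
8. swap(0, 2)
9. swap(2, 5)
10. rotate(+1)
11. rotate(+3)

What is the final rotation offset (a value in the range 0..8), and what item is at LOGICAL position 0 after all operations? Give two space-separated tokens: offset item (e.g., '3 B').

Answer: 6 G

Derivation:
After op 1 (rotate(+1)): offset=1, physical=[A,B,C,D,E,F,G,H,I], logical=[B,C,D,E,F,G,H,I,A]
After op 2 (rotate(+3)): offset=4, physical=[A,B,C,D,E,F,G,H,I], logical=[E,F,G,H,I,A,B,C,D]
After op 3 (replace(6, 'd')): offset=4, physical=[A,d,C,D,E,F,G,H,I], logical=[E,F,G,H,I,A,d,C,D]
After op 4 (rotate(+3)): offset=7, physical=[A,d,C,D,E,F,G,H,I], logical=[H,I,A,d,C,D,E,F,G]
After op 5 (rotate(-3)): offset=4, physical=[A,d,C,D,E,F,G,H,I], logical=[E,F,G,H,I,A,d,C,D]
After op 6 (rotate(-2)): offset=2, physical=[A,d,C,D,E,F,G,H,I], logical=[C,D,E,F,G,H,I,A,d]
After op 7 (swap(7, 8)): offset=2, physical=[d,A,C,D,E,F,G,H,I], logical=[C,D,E,F,G,H,I,d,A]
After op 8 (swap(0, 2)): offset=2, physical=[d,A,E,D,C,F,G,H,I], logical=[E,D,C,F,G,H,I,d,A]
After op 9 (swap(2, 5)): offset=2, physical=[d,A,E,D,H,F,G,C,I], logical=[E,D,H,F,G,C,I,d,A]
After op 10 (rotate(+1)): offset=3, physical=[d,A,E,D,H,F,G,C,I], logical=[D,H,F,G,C,I,d,A,E]
After op 11 (rotate(+3)): offset=6, physical=[d,A,E,D,H,F,G,C,I], logical=[G,C,I,d,A,E,D,H,F]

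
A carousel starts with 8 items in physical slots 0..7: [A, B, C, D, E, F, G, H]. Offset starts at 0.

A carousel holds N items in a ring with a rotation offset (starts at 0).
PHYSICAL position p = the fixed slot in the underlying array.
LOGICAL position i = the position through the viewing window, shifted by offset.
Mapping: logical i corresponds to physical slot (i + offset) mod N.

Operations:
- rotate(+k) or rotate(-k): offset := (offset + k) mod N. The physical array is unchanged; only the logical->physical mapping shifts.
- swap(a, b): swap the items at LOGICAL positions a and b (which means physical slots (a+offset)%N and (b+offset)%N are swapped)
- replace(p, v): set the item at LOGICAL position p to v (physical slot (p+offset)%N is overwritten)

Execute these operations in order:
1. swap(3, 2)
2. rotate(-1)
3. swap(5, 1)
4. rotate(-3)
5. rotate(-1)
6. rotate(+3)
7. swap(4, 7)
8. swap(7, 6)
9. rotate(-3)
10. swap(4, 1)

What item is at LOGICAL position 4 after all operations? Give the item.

Answer: D

Derivation:
After op 1 (swap(3, 2)): offset=0, physical=[A,B,D,C,E,F,G,H], logical=[A,B,D,C,E,F,G,H]
After op 2 (rotate(-1)): offset=7, physical=[A,B,D,C,E,F,G,H], logical=[H,A,B,D,C,E,F,G]
After op 3 (swap(5, 1)): offset=7, physical=[E,B,D,C,A,F,G,H], logical=[H,E,B,D,C,A,F,G]
After op 4 (rotate(-3)): offset=4, physical=[E,B,D,C,A,F,G,H], logical=[A,F,G,H,E,B,D,C]
After op 5 (rotate(-1)): offset=3, physical=[E,B,D,C,A,F,G,H], logical=[C,A,F,G,H,E,B,D]
After op 6 (rotate(+3)): offset=6, physical=[E,B,D,C,A,F,G,H], logical=[G,H,E,B,D,C,A,F]
After op 7 (swap(4, 7)): offset=6, physical=[E,B,F,C,A,D,G,H], logical=[G,H,E,B,F,C,A,D]
After op 8 (swap(7, 6)): offset=6, physical=[E,B,F,C,D,A,G,H], logical=[G,H,E,B,F,C,D,A]
After op 9 (rotate(-3)): offset=3, physical=[E,B,F,C,D,A,G,H], logical=[C,D,A,G,H,E,B,F]
After op 10 (swap(4, 1)): offset=3, physical=[E,B,F,C,H,A,G,D], logical=[C,H,A,G,D,E,B,F]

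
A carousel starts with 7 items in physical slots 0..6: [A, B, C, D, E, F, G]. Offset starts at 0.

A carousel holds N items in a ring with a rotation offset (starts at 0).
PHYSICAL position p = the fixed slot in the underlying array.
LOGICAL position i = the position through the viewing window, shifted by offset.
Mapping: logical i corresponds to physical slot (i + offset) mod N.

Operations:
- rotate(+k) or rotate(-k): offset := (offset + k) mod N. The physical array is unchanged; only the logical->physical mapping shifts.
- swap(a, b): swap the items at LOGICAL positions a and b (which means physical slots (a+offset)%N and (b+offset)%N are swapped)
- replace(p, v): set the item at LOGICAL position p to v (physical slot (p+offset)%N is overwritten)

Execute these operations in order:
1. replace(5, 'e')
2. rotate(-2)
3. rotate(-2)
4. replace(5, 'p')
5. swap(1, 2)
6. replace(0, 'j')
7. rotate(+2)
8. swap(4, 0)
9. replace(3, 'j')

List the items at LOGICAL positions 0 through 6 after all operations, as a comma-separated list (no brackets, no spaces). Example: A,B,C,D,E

After op 1 (replace(5, 'e')): offset=0, physical=[A,B,C,D,E,e,G], logical=[A,B,C,D,E,e,G]
After op 2 (rotate(-2)): offset=5, physical=[A,B,C,D,E,e,G], logical=[e,G,A,B,C,D,E]
After op 3 (rotate(-2)): offset=3, physical=[A,B,C,D,E,e,G], logical=[D,E,e,G,A,B,C]
After op 4 (replace(5, 'p')): offset=3, physical=[A,p,C,D,E,e,G], logical=[D,E,e,G,A,p,C]
After op 5 (swap(1, 2)): offset=3, physical=[A,p,C,D,e,E,G], logical=[D,e,E,G,A,p,C]
After op 6 (replace(0, 'j')): offset=3, physical=[A,p,C,j,e,E,G], logical=[j,e,E,G,A,p,C]
After op 7 (rotate(+2)): offset=5, physical=[A,p,C,j,e,E,G], logical=[E,G,A,p,C,j,e]
After op 8 (swap(4, 0)): offset=5, physical=[A,p,E,j,e,C,G], logical=[C,G,A,p,E,j,e]
After op 9 (replace(3, 'j')): offset=5, physical=[A,j,E,j,e,C,G], logical=[C,G,A,j,E,j,e]

Answer: C,G,A,j,E,j,e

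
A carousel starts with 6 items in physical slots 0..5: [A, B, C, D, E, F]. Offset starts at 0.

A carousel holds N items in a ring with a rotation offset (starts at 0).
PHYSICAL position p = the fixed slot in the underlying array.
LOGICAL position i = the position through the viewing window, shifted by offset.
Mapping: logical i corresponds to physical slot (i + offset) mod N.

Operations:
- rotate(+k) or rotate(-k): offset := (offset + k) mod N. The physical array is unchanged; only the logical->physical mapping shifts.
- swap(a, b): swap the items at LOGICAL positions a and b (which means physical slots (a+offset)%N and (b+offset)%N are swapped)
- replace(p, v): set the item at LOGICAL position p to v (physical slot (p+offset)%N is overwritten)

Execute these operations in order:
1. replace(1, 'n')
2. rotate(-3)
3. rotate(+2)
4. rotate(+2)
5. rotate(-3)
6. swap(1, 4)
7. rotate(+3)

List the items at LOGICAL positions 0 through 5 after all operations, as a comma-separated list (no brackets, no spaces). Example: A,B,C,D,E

Answer: n,F,D,E,C,A

Derivation:
After op 1 (replace(1, 'n')): offset=0, physical=[A,n,C,D,E,F], logical=[A,n,C,D,E,F]
After op 2 (rotate(-3)): offset=3, physical=[A,n,C,D,E,F], logical=[D,E,F,A,n,C]
After op 3 (rotate(+2)): offset=5, physical=[A,n,C,D,E,F], logical=[F,A,n,C,D,E]
After op 4 (rotate(+2)): offset=1, physical=[A,n,C,D,E,F], logical=[n,C,D,E,F,A]
After op 5 (rotate(-3)): offset=4, physical=[A,n,C,D,E,F], logical=[E,F,A,n,C,D]
After op 6 (swap(1, 4)): offset=4, physical=[A,n,F,D,E,C], logical=[E,C,A,n,F,D]
After op 7 (rotate(+3)): offset=1, physical=[A,n,F,D,E,C], logical=[n,F,D,E,C,A]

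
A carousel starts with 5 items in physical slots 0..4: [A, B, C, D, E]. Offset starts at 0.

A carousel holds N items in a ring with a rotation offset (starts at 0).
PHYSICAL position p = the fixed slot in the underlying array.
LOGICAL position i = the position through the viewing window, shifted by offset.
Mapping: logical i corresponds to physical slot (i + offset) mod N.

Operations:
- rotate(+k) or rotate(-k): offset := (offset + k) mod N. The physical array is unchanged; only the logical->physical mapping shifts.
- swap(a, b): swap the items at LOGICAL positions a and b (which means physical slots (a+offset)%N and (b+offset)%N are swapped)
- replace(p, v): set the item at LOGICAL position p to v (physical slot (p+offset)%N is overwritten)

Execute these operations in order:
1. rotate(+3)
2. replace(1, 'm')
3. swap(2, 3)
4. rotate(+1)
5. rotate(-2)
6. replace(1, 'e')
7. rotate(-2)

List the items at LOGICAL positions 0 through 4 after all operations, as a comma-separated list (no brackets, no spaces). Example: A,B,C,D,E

After op 1 (rotate(+3)): offset=3, physical=[A,B,C,D,E], logical=[D,E,A,B,C]
After op 2 (replace(1, 'm')): offset=3, physical=[A,B,C,D,m], logical=[D,m,A,B,C]
After op 3 (swap(2, 3)): offset=3, physical=[B,A,C,D,m], logical=[D,m,B,A,C]
After op 4 (rotate(+1)): offset=4, physical=[B,A,C,D,m], logical=[m,B,A,C,D]
After op 5 (rotate(-2)): offset=2, physical=[B,A,C,D,m], logical=[C,D,m,B,A]
After op 6 (replace(1, 'e')): offset=2, physical=[B,A,C,e,m], logical=[C,e,m,B,A]
After op 7 (rotate(-2)): offset=0, physical=[B,A,C,e,m], logical=[B,A,C,e,m]

Answer: B,A,C,e,m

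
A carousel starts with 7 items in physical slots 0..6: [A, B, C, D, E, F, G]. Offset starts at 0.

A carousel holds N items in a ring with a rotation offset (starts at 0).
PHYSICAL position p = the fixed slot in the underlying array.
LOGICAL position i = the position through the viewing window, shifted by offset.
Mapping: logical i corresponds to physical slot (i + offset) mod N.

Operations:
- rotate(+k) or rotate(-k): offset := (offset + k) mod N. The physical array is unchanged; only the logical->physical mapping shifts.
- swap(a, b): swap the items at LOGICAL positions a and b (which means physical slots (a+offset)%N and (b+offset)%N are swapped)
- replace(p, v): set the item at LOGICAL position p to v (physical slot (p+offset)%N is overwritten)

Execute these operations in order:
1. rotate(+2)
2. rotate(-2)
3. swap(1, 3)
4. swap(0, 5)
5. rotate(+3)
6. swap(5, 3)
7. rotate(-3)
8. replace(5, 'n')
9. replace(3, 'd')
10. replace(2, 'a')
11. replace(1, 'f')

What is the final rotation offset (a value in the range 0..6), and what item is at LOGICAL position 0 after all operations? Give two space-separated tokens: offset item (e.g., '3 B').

After op 1 (rotate(+2)): offset=2, physical=[A,B,C,D,E,F,G], logical=[C,D,E,F,G,A,B]
After op 2 (rotate(-2)): offset=0, physical=[A,B,C,D,E,F,G], logical=[A,B,C,D,E,F,G]
After op 3 (swap(1, 3)): offset=0, physical=[A,D,C,B,E,F,G], logical=[A,D,C,B,E,F,G]
After op 4 (swap(0, 5)): offset=0, physical=[F,D,C,B,E,A,G], logical=[F,D,C,B,E,A,G]
After op 5 (rotate(+3)): offset=3, physical=[F,D,C,B,E,A,G], logical=[B,E,A,G,F,D,C]
After op 6 (swap(5, 3)): offset=3, physical=[F,G,C,B,E,A,D], logical=[B,E,A,D,F,G,C]
After op 7 (rotate(-3)): offset=0, physical=[F,G,C,B,E,A,D], logical=[F,G,C,B,E,A,D]
After op 8 (replace(5, 'n')): offset=0, physical=[F,G,C,B,E,n,D], logical=[F,G,C,B,E,n,D]
After op 9 (replace(3, 'd')): offset=0, physical=[F,G,C,d,E,n,D], logical=[F,G,C,d,E,n,D]
After op 10 (replace(2, 'a')): offset=0, physical=[F,G,a,d,E,n,D], logical=[F,G,a,d,E,n,D]
After op 11 (replace(1, 'f')): offset=0, physical=[F,f,a,d,E,n,D], logical=[F,f,a,d,E,n,D]

Answer: 0 F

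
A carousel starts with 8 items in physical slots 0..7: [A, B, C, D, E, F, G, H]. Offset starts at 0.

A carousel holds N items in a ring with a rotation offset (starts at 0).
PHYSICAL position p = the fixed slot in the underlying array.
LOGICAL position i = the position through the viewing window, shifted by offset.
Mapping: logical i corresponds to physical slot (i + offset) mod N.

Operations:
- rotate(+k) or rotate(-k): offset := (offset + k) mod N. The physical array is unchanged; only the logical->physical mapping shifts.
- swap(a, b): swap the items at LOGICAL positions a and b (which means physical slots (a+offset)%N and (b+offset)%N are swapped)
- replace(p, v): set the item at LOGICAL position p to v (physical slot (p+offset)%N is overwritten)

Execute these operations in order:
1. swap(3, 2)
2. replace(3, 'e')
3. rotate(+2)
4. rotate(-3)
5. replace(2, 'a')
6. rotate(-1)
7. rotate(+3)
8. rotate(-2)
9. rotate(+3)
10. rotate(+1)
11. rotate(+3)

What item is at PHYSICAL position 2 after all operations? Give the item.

Answer: D

Derivation:
After op 1 (swap(3, 2)): offset=0, physical=[A,B,D,C,E,F,G,H], logical=[A,B,D,C,E,F,G,H]
After op 2 (replace(3, 'e')): offset=0, physical=[A,B,D,e,E,F,G,H], logical=[A,B,D,e,E,F,G,H]
After op 3 (rotate(+2)): offset=2, physical=[A,B,D,e,E,F,G,H], logical=[D,e,E,F,G,H,A,B]
After op 4 (rotate(-3)): offset=7, physical=[A,B,D,e,E,F,G,H], logical=[H,A,B,D,e,E,F,G]
After op 5 (replace(2, 'a')): offset=7, physical=[A,a,D,e,E,F,G,H], logical=[H,A,a,D,e,E,F,G]
After op 6 (rotate(-1)): offset=6, physical=[A,a,D,e,E,F,G,H], logical=[G,H,A,a,D,e,E,F]
After op 7 (rotate(+3)): offset=1, physical=[A,a,D,e,E,F,G,H], logical=[a,D,e,E,F,G,H,A]
After op 8 (rotate(-2)): offset=7, physical=[A,a,D,e,E,F,G,H], logical=[H,A,a,D,e,E,F,G]
After op 9 (rotate(+3)): offset=2, physical=[A,a,D,e,E,F,G,H], logical=[D,e,E,F,G,H,A,a]
After op 10 (rotate(+1)): offset=3, physical=[A,a,D,e,E,F,G,H], logical=[e,E,F,G,H,A,a,D]
After op 11 (rotate(+3)): offset=6, physical=[A,a,D,e,E,F,G,H], logical=[G,H,A,a,D,e,E,F]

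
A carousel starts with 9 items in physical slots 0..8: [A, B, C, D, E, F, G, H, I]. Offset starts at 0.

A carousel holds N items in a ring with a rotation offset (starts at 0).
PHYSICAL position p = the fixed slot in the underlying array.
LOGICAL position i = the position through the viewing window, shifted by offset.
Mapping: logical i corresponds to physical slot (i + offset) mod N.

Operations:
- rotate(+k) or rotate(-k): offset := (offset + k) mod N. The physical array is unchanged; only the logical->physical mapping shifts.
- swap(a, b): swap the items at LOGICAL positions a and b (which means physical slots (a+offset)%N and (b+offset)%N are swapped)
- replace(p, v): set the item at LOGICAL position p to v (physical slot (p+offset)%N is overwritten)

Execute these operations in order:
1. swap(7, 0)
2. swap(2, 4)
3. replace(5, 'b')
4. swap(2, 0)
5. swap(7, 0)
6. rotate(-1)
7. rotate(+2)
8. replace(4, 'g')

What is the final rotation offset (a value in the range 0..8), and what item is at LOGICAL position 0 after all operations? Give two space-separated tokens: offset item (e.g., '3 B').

Answer: 1 B

Derivation:
After op 1 (swap(7, 0)): offset=0, physical=[H,B,C,D,E,F,G,A,I], logical=[H,B,C,D,E,F,G,A,I]
After op 2 (swap(2, 4)): offset=0, physical=[H,B,E,D,C,F,G,A,I], logical=[H,B,E,D,C,F,G,A,I]
After op 3 (replace(5, 'b')): offset=0, physical=[H,B,E,D,C,b,G,A,I], logical=[H,B,E,D,C,b,G,A,I]
After op 4 (swap(2, 0)): offset=0, physical=[E,B,H,D,C,b,G,A,I], logical=[E,B,H,D,C,b,G,A,I]
After op 5 (swap(7, 0)): offset=0, physical=[A,B,H,D,C,b,G,E,I], logical=[A,B,H,D,C,b,G,E,I]
After op 6 (rotate(-1)): offset=8, physical=[A,B,H,D,C,b,G,E,I], logical=[I,A,B,H,D,C,b,G,E]
After op 7 (rotate(+2)): offset=1, physical=[A,B,H,D,C,b,G,E,I], logical=[B,H,D,C,b,G,E,I,A]
After op 8 (replace(4, 'g')): offset=1, physical=[A,B,H,D,C,g,G,E,I], logical=[B,H,D,C,g,G,E,I,A]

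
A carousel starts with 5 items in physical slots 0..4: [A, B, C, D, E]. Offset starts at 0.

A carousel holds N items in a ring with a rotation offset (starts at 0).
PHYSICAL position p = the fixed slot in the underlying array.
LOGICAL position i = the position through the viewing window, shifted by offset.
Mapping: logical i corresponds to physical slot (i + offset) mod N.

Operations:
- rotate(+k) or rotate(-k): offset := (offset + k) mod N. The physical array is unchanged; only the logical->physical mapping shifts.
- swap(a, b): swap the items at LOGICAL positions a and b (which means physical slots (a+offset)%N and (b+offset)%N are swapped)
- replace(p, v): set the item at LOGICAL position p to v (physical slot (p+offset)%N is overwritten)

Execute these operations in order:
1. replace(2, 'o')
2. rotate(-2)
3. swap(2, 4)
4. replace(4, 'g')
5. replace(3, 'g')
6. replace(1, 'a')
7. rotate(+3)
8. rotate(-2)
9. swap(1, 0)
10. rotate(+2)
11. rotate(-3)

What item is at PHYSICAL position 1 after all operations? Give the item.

After op 1 (replace(2, 'o')): offset=0, physical=[A,B,o,D,E], logical=[A,B,o,D,E]
After op 2 (rotate(-2)): offset=3, physical=[A,B,o,D,E], logical=[D,E,A,B,o]
After op 3 (swap(2, 4)): offset=3, physical=[o,B,A,D,E], logical=[D,E,o,B,A]
After op 4 (replace(4, 'g')): offset=3, physical=[o,B,g,D,E], logical=[D,E,o,B,g]
After op 5 (replace(3, 'g')): offset=3, physical=[o,g,g,D,E], logical=[D,E,o,g,g]
After op 6 (replace(1, 'a')): offset=3, physical=[o,g,g,D,a], logical=[D,a,o,g,g]
After op 7 (rotate(+3)): offset=1, physical=[o,g,g,D,a], logical=[g,g,D,a,o]
After op 8 (rotate(-2)): offset=4, physical=[o,g,g,D,a], logical=[a,o,g,g,D]
After op 9 (swap(1, 0)): offset=4, physical=[a,g,g,D,o], logical=[o,a,g,g,D]
After op 10 (rotate(+2)): offset=1, physical=[a,g,g,D,o], logical=[g,g,D,o,a]
After op 11 (rotate(-3)): offset=3, physical=[a,g,g,D,o], logical=[D,o,a,g,g]

Answer: g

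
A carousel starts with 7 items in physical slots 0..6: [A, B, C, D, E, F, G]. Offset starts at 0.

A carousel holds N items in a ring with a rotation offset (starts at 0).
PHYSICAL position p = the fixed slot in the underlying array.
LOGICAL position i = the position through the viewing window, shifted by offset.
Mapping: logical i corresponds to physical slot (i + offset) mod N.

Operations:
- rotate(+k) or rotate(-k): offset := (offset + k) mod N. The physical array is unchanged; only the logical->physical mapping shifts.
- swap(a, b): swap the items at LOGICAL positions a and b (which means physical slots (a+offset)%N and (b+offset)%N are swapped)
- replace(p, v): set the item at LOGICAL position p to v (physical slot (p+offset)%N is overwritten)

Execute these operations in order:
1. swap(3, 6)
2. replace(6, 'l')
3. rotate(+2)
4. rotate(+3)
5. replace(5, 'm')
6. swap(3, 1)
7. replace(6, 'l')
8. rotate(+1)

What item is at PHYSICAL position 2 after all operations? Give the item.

Answer: C

Derivation:
After op 1 (swap(3, 6)): offset=0, physical=[A,B,C,G,E,F,D], logical=[A,B,C,G,E,F,D]
After op 2 (replace(6, 'l')): offset=0, physical=[A,B,C,G,E,F,l], logical=[A,B,C,G,E,F,l]
After op 3 (rotate(+2)): offset=2, physical=[A,B,C,G,E,F,l], logical=[C,G,E,F,l,A,B]
After op 4 (rotate(+3)): offset=5, physical=[A,B,C,G,E,F,l], logical=[F,l,A,B,C,G,E]
After op 5 (replace(5, 'm')): offset=5, physical=[A,B,C,m,E,F,l], logical=[F,l,A,B,C,m,E]
After op 6 (swap(3, 1)): offset=5, physical=[A,l,C,m,E,F,B], logical=[F,B,A,l,C,m,E]
After op 7 (replace(6, 'l')): offset=5, physical=[A,l,C,m,l,F,B], logical=[F,B,A,l,C,m,l]
After op 8 (rotate(+1)): offset=6, physical=[A,l,C,m,l,F,B], logical=[B,A,l,C,m,l,F]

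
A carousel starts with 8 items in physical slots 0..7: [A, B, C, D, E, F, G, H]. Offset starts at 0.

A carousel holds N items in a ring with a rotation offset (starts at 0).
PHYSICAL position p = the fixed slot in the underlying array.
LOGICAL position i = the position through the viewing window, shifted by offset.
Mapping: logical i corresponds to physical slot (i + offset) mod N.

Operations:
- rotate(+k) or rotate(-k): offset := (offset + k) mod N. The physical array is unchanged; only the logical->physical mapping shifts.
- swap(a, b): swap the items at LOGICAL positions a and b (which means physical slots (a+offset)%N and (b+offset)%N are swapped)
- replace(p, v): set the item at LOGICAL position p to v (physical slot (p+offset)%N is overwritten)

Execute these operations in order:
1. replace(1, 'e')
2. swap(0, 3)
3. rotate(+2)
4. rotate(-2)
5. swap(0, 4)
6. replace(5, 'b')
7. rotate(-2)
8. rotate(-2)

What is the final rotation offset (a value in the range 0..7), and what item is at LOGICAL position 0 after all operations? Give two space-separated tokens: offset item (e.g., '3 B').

After op 1 (replace(1, 'e')): offset=0, physical=[A,e,C,D,E,F,G,H], logical=[A,e,C,D,E,F,G,H]
After op 2 (swap(0, 3)): offset=0, physical=[D,e,C,A,E,F,G,H], logical=[D,e,C,A,E,F,G,H]
After op 3 (rotate(+2)): offset=2, physical=[D,e,C,A,E,F,G,H], logical=[C,A,E,F,G,H,D,e]
After op 4 (rotate(-2)): offset=0, physical=[D,e,C,A,E,F,G,H], logical=[D,e,C,A,E,F,G,H]
After op 5 (swap(0, 4)): offset=0, physical=[E,e,C,A,D,F,G,H], logical=[E,e,C,A,D,F,G,H]
After op 6 (replace(5, 'b')): offset=0, physical=[E,e,C,A,D,b,G,H], logical=[E,e,C,A,D,b,G,H]
After op 7 (rotate(-2)): offset=6, physical=[E,e,C,A,D,b,G,H], logical=[G,H,E,e,C,A,D,b]
After op 8 (rotate(-2)): offset=4, physical=[E,e,C,A,D,b,G,H], logical=[D,b,G,H,E,e,C,A]

Answer: 4 D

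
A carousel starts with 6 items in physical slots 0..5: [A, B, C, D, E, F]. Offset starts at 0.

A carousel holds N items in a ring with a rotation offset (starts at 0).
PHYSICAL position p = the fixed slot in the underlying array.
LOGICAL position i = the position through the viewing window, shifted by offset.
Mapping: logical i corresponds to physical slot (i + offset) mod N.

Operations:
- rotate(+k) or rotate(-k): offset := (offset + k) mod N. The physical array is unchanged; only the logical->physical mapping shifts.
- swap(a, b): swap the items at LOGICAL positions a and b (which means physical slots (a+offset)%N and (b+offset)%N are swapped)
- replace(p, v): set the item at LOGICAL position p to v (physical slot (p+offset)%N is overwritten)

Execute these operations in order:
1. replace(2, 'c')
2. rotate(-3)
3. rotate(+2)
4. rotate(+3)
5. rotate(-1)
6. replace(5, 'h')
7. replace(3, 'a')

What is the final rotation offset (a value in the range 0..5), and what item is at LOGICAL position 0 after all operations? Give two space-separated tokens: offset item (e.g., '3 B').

Answer: 1 B

Derivation:
After op 1 (replace(2, 'c')): offset=0, physical=[A,B,c,D,E,F], logical=[A,B,c,D,E,F]
After op 2 (rotate(-3)): offset=3, physical=[A,B,c,D,E,F], logical=[D,E,F,A,B,c]
After op 3 (rotate(+2)): offset=5, physical=[A,B,c,D,E,F], logical=[F,A,B,c,D,E]
After op 4 (rotate(+3)): offset=2, physical=[A,B,c,D,E,F], logical=[c,D,E,F,A,B]
After op 5 (rotate(-1)): offset=1, physical=[A,B,c,D,E,F], logical=[B,c,D,E,F,A]
After op 6 (replace(5, 'h')): offset=1, physical=[h,B,c,D,E,F], logical=[B,c,D,E,F,h]
After op 7 (replace(3, 'a')): offset=1, physical=[h,B,c,D,a,F], logical=[B,c,D,a,F,h]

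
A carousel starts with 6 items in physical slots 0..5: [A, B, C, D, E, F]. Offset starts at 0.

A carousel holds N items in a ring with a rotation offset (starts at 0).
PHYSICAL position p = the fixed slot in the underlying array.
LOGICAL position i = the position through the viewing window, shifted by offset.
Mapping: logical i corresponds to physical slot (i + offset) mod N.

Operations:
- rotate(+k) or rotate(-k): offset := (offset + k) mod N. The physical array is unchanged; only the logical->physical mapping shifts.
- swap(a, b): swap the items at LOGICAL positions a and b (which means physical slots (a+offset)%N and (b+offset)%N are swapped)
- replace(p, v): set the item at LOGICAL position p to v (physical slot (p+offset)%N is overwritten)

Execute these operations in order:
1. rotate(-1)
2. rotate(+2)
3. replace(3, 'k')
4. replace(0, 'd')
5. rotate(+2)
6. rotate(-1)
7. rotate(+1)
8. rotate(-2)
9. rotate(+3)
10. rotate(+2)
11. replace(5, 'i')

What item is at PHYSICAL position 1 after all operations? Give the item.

Answer: d

Derivation:
After op 1 (rotate(-1)): offset=5, physical=[A,B,C,D,E,F], logical=[F,A,B,C,D,E]
After op 2 (rotate(+2)): offset=1, physical=[A,B,C,D,E,F], logical=[B,C,D,E,F,A]
After op 3 (replace(3, 'k')): offset=1, physical=[A,B,C,D,k,F], logical=[B,C,D,k,F,A]
After op 4 (replace(0, 'd')): offset=1, physical=[A,d,C,D,k,F], logical=[d,C,D,k,F,A]
After op 5 (rotate(+2)): offset=3, physical=[A,d,C,D,k,F], logical=[D,k,F,A,d,C]
After op 6 (rotate(-1)): offset=2, physical=[A,d,C,D,k,F], logical=[C,D,k,F,A,d]
After op 7 (rotate(+1)): offset=3, physical=[A,d,C,D,k,F], logical=[D,k,F,A,d,C]
After op 8 (rotate(-2)): offset=1, physical=[A,d,C,D,k,F], logical=[d,C,D,k,F,A]
After op 9 (rotate(+3)): offset=4, physical=[A,d,C,D,k,F], logical=[k,F,A,d,C,D]
After op 10 (rotate(+2)): offset=0, physical=[A,d,C,D,k,F], logical=[A,d,C,D,k,F]
After op 11 (replace(5, 'i')): offset=0, physical=[A,d,C,D,k,i], logical=[A,d,C,D,k,i]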